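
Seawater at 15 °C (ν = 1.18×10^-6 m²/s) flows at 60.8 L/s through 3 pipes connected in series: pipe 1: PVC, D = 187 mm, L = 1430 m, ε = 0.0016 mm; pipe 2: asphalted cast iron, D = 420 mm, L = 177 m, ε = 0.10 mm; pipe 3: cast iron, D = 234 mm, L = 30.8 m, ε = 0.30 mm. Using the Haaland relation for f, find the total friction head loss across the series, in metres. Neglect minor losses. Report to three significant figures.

Pipe 1: V = 2.214 m/s, Re = 3.51×10^5, ε/D = 8.56×10^-6, f = 0.01401, h_1 = f(L/D)V²/2g = 26.75 m
Pipe 2: V = 0.4388 m/s, Re = 1.56×10^5, ε/D = 2.38×10^-4, f = 0.01768, h_2 = f(L/D)V²/2g = 0.07316 m
Pipe 3: V = 1.414 m/s, Re = 2.80×10^5, ε/D = 0.00128, f = 0.02169, h_3 = f(L/D)V²/2g = 0.2908 m
Series → Q common, losses add: H = Σh = 27.12 m

H ≈ 27.1 m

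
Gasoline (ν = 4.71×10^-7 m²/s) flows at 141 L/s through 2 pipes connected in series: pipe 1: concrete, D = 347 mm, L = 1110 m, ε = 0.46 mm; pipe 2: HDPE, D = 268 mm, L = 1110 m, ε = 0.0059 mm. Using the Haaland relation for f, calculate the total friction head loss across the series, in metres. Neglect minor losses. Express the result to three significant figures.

H ≈ 22.8 m

Pipe 1: V = 1.491 m/s, Re = 1.10×10^6, ε/D = 0.00133, f = 0.02130, h_1 = f(L/D)V²/2g = 7.719 m
Pipe 2: V = 2.500 m/s, Re = 1.42×10^6, ε/D = 2.20×10^-5, f = 0.01145, h_2 = f(L/D)V²/2g = 15.10 m
Series → Q common, losses add: H = Σh = 22.82 m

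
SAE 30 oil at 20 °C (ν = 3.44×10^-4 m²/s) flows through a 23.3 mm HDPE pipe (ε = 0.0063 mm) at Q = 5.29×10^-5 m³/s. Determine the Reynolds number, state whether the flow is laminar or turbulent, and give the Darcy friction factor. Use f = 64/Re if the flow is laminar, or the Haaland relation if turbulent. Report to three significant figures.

Re ≈ 8.40; laminar; f = 64/Re ≈ 7.62

V = 4Q/(πD²) = 0.1241 m/s
Re = VD/ν = 0.1241·0.0233/3.44×10^-4 = 8.40
Re < 2300 → laminar → f = 64/Re = 7.616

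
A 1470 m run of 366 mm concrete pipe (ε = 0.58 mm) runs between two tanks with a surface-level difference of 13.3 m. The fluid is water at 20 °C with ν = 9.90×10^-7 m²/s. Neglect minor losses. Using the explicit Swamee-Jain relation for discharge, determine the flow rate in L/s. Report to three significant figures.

Swamee-Jain (Type II): Q = -0.965·√(gD⁵h_f/L)·ln[ε/(3.7D) + √(3.17ν²L/(gD³h_f))]
√(gD⁵h_f/L) = √(9.81·0.366⁵·13.3/1470) = 0.02414
ε/(3.7D) = 4.28×10^-4; √(3.17ν²L/(gD³h_f)) = 2.67×10^-5
Q = -0.965·0.02414·ln(4.550×10^-4) = 0.1793 m³/s
Check: V = 1.70 m/s, Re = 6.30×10^5, f = 0.02248, h_f = 13.4 m ≈ 13.3 m ✓

Q ≈ 179 L/s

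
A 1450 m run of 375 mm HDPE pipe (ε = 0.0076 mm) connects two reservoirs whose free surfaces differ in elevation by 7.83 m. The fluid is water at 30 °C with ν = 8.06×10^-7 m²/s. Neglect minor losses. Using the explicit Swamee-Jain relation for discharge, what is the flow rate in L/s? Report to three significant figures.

Q ≈ 198 L/s

Swamee-Jain (Type II): Q = -0.965·√(gD⁵h_f/L)·ln[ε/(3.7D) + √(3.17ν²L/(gD³h_f))]
√(gD⁵h_f/L) = √(9.81·0.375⁵·7.83/1450) = 0.01982
ε/(3.7D) = 5.48×10^-6; √(3.17ν²L/(gD³h_f)) = 2.72×10^-5
Q = -0.965·0.01982·ln(3.263×10^-5) = 0.1976 m³/s
Check: V = 1.79 m/s, Re = 8.32×10^5, f = 0.01241, h_f = 7.82 m ≈ 7.83 m ✓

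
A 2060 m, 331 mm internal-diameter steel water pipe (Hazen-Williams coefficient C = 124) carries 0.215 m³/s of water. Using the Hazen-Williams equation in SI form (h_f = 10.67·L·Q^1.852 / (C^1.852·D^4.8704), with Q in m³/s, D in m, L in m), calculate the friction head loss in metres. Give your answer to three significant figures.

h_f ≈ 36.9 m

h_f = 10.67·2060·0.215^1.852 / (124^1.852·0.331^4.8704) = 36.92 m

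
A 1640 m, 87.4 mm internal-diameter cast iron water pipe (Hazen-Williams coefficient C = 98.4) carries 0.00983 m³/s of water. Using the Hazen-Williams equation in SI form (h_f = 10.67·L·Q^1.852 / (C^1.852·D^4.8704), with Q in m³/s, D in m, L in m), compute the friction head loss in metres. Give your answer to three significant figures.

h_f ≈ 97.6 m

h_f = 10.67·1640·0.00983^1.852 / (98.4^1.852·0.0874^4.8704) = 97.60 m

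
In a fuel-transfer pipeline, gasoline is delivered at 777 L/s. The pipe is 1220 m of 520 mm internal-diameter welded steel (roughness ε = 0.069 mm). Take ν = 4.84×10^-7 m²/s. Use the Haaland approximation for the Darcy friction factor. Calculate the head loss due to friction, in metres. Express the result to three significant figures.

h_f ≈ 20.8 m

V = 4Q/(πD²) = 4·0.777/(π·0.520²) = 3.659 m/s
Re = VD/ν = 3.659·0.520/4.84×10^-7 = 3.93×10^6 → turbulent
ε/D = 0.069/520 = 1.33×10^-4
Haaland: f = 0.01300
h_f = f(L/D)V²/(2g) = 0.01300·(1220/0.520)·3.659²/(2·9.81) = 20.80 m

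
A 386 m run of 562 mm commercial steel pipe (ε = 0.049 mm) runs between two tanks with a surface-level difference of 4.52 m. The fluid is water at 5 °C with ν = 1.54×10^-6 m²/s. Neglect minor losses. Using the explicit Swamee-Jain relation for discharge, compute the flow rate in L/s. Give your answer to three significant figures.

Q ≈ 779 L/s

Swamee-Jain (Type II): Q = -0.965·√(gD⁵h_f/L)·ln[ε/(3.7D) + √(3.17ν²L/(gD³h_f))]
√(gD⁵h_f/L) = √(9.81·0.562⁵·4.52/386) = 0.08025
ε/(3.7D) = 2.36×10^-5; √(3.17ν²L/(gD³h_f)) = 1.92×10^-5
Q = -0.965·0.08025·ln(4.277×10^-5) = 0.7791 m³/s
Check: V = 3.14 m/s, Re = 1.15×10^6, f = 0.01316, h_f = 4.54 m ≈ 4.52 m ✓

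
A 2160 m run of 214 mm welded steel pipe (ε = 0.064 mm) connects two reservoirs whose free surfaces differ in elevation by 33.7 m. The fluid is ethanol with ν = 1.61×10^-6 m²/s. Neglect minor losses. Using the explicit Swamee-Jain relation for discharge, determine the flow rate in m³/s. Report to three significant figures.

Q ≈ 0.0702 m³/s

Swamee-Jain (Type II): Q = -0.965·√(gD⁵h_f/L)·ln[ε/(3.7D) + √(3.17ν²L/(gD³h_f))]
√(gD⁵h_f/L) = √(9.81·0.214⁵·33.7/2160) = 0.008288
ε/(3.7D) = 8.08×10^-5; √(3.17ν²L/(gD³h_f)) = 7.40×10^-5
Q = -0.965·0.008288·ln(1.548×10^-4) = 0.07017 m³/s
Check: V = 1.95 m/s, Re = 2.59×10^5, f = 0.01730, h_f = 33.9 m ≈ 33.7 m ✓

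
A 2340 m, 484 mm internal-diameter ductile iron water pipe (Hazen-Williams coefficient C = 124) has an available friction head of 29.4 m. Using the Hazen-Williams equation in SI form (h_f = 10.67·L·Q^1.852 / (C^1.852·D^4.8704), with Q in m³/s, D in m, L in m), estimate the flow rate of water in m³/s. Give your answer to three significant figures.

Rearranging: Q = [h_f·C^1.852·D^4.8704 / (10.67·L)]^(1/1.852)
Q = [29.4·124^1.852·0.484^4.8704 / (10.67·2340)]^0.540 = 0.4820 m³/s

Q ≈ 0.482 m³/s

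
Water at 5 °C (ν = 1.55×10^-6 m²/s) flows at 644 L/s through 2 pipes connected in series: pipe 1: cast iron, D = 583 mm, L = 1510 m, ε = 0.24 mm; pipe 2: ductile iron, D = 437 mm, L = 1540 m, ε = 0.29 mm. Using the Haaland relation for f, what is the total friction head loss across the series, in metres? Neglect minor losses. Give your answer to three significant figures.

H ≈ 72.8 m

Pipe 1: V = 2.412 m/s, Re = 9.07×10^5, ε/D = 4.12×10^-4, f = 0.01658, h_1 = f(L/D)V²/2g = 12.74 m
Pipe 2: V = 4.294 m/s, Re = 1.21×10^6, ε/D = 6.64×10^-4, f = 0.01815, h_2 = f(L/D)V²/2g = 60.09 m
Series → Q common, losses add: H = Σh = 72.83 m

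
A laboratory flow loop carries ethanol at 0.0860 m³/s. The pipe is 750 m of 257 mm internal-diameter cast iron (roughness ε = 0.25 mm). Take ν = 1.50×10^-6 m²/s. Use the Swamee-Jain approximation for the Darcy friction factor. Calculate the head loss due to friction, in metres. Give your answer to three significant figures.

V = 4Q/(πD²) = 4·0.0860/(π·0.257²) = 1.658 m/s
Re = VD/ν = 1.658·0.257/1.50×10^-6 = 2.84×10^5 → turbulent
ε/D = 0.25/257 = 9.73×10^-4
Swamee-Jain: f = 0.02069
h_f = f(L/D)V²/(2g) = 0.02069·(750/0.257)·1.658²/(2·9.81) = 8.456 m

h_f ≈ 8.46 m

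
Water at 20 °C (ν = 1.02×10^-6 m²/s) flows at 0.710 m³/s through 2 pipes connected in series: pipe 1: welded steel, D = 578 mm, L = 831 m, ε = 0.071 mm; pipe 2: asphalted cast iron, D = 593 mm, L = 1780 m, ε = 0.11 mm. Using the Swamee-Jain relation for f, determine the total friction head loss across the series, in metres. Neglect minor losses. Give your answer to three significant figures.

H ≈ 21.7 m

Pipe 1: V = 2.706 m/s, Re = 1.53×10^6, ε/D = 1.23×10^-4, f = 0.01345, h_1 = f(L/D)V²/2g = 7.214 m
Pipe 2: V = 2.571 m/s, Re = 1.49×10^6, ε/D = 1.85×10^-4, f = 0.01431, h_2 = f(L/D)V²/2g = 14.47 m
Series → Q common, losses add: H = Σh = 21.68 m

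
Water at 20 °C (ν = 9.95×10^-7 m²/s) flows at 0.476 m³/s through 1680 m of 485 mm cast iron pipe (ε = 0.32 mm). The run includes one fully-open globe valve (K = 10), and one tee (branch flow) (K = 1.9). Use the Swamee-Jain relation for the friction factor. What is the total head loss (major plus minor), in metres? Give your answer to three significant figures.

H_L ≈ 25.4 m

V = 4Q/(πD²) = 2.577 m/s; V²/2g = 0.3384 m
Re = 1.26×10^6, ε/D = 6.60×10^-4 → f = 0.01821 (Swamee-Jain)
Major: h_f = f(L/D)·V²/2g = 0.01821·3464·0.3384 = 21.34 m
Minor: ΣK = 11.9; h_m = ΣK·V²/2g = 4.026 m
Total H_L = 21.34 + 4.026 = 25.36 m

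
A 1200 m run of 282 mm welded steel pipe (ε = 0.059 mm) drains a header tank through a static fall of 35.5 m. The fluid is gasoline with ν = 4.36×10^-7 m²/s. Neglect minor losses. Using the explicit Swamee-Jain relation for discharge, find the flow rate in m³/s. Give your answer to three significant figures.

Q ≈ 0.211 m³/s

Swamee-Jain (Type II): Q = -0.965·√(gD⁵h_f/L)·ln[ε/(3.7D) + √(3.17ν²L/(gD³h_f))]
√(gD⁵h_f/L) = √(9.81·0.282⁵·35.5/1200) = 0.02275
ε/(3.7D) = 5.65×10^-5; √(3.17ν²L/(gD³h_f)) = 9.62×10^-6
Q = -0.965·0.02275·ln(6.617×10^-5) = 0.2113 m³/s
Check: V = 3.38 m/s, Re = 2.19×10^6, f = 0.01439, h_f = 35.7 m ≈ 35.5 m ✓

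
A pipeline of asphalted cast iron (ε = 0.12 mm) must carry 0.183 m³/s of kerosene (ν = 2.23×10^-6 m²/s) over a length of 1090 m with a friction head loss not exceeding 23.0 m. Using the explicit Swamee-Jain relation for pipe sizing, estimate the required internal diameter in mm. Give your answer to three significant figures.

D ≈ 302 mm

Swamee-Jain (Type III): D = 0.66·[ε^1.25·(LQ²/(gh_f))^4.75 + ν·Q^9.4·(L/(gh_f))^5.2]^0.04
LQ²/(gh_f) = 0.1618; L/(gh_f) = 4.831
Term 1 = ε^1.25·(…)^4.75 = 2.19×10^-9; Term 2 = ν·Q^9.4·(…)^5.2 = 9.38×10^-10
D = 0.66·(2.19×10^-9 + 9.38×10^-10)^0.04 = 0.3016 m = 302 mm
Check: V = 2.56 m/s, Re = 3.46×10^5, f = 0.01752, h_f = 21.2 m ≈ 23.0 m ✓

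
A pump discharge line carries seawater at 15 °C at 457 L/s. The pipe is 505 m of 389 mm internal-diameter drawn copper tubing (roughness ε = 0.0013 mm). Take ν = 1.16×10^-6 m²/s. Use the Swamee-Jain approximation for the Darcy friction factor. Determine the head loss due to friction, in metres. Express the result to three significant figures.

V = 4Q/(πD²) = 4·0.457/(π·0.389²) = 3.845 m/s
Re = VD/ν = 3.845·0.389/1.16×10^-6 = 1.29×10^6 → turbulent
ε/D = 0.0013/389 = 3.34×10^-6
Swamee-Jain: f = 0.01122
h_f = f(L/D)V²/(2g) = 0.01122·(505/0.389)·3.845²/(2·9.81) = 10.98 m

h_f ≈ 11.0 m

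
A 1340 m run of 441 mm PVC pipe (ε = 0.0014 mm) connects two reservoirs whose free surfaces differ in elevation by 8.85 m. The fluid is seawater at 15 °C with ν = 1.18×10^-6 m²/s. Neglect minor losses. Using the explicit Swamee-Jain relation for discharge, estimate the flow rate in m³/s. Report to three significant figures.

Q ≈ 0.331 m³/s

Swamee-Jain (Type II): Q = -0.965·√(gD⁵h_f/L)·ln[ε/(3.7D) + √(3.17ν²L/(gD³h_f))]
√(gD⁵h_f/L) = √(9.81·0.441⁵·8.85/1340) = 0.03287
ε/(3.7D) = 8.58×10^-7; √(3.17ν²L/(gD³h_f)) = 2.82×10^-5
Q = -0.965·0.03287·ln(2.904×10^-5) = 0.3314 m³/s
Check: V = 2.17 m/s, Re = 8.11×10^5, f = 0.01210, h_f = 8.82 m ≈ 8.85 m ✓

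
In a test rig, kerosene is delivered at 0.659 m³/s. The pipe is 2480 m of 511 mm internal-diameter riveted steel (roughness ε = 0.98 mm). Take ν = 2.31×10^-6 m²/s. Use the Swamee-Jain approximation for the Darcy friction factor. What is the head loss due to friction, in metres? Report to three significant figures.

h_f ≈ 60.1 m

V = 4Q/(πD²) = 4·0.659/(π·0.511²) = 3.213 m/s
Re = VD/ν = 3.213·0.511/2.31×10^-6 = 7.11×10^5 → turbulent
ε/D = 0.98/511 = 0.00192
Swamee-Jain: f = 0.02352
h_f = f(L/D)V²/(2g) = 0.02352·(2480/0.511)·3.213²/(2·9.81) = 60.08 m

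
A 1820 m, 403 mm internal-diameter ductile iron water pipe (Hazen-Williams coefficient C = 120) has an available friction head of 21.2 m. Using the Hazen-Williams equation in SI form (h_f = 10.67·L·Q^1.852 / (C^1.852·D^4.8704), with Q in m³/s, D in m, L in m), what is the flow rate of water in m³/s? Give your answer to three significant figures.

Rearranging: Q = [h_f·C^1.852·D^4.8704 / (10.67·L)]^(1/1.852)
Q = [21.2·120^1.852·0.403^4.8704 / (10.67·1820)]^0.540 = 0.2766 m³/s

Q ≈ 0.277 m³/s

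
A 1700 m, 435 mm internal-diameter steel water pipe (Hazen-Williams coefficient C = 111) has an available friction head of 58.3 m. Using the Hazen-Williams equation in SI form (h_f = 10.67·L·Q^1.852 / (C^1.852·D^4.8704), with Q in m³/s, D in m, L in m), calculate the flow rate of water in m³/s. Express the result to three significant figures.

Q ≈ 0.560 m³/s

Rearranging: Q = [h_f·C^1.852·D^4.8704 / (10.67·L)]^(1/1.852)
Q = [58.3·111^1.852·0.435^4.8704 / (10.67·1700)]^0.540 = 0.5605 m³/s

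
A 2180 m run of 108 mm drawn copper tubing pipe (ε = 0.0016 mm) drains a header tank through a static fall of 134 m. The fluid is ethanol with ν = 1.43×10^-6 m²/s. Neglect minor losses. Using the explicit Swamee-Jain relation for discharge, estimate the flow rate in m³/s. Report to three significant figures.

Q ≈ 0.0266 m³/s

Swamee-Jain (Type II): Q = -0.965·√(gD⁵h_f/L)·ln[ε/(3.7D) + √(3.17ν²L/(gD³h_f))]
√(gD⁵h_f/L) = √(9.81·0.108⁵·134/2180) = 0.002977
ε/(3.7D) = 4.00×10^-6; √(3.17ν²L/(gD³h_f)) = 9.24×10^-5
Q = -0.965·0.002977·ln(9.638×10^-5) = 0.02656 m³/s
Check: V = 2.90 m/s, Re = 2.19×10^5, f = 0.01540, h_f = 133 m ≈ 134 m ✓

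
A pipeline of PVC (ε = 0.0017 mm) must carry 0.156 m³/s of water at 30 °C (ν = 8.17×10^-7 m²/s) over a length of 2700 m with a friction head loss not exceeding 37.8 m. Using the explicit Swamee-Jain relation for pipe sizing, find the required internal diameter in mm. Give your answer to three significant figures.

D ≈ 283 mm

Swamee-Jain (Type III): D = 0.66·[ε^1.25·(LQ²/(gh_f))^4.75 + ν·Q^9.4·(L/(gh_f))^5.2]^0.04
LQ²/(gh_f) = 0.1772; L/(gh_f) = 7.281
Term 1 = ε^1.25·(…)^4.75 = 1.65×10^-11; Term 2 = ν·Q^9.4·(…)^5.2 = 6.47×10^-10
D = 0.66·(1.65×10^-11 + 6.47×10^-10)^0.04 = 0.2834 m = 283 mm
Check: V = 2.47 m/s, Re = 8.58×10^5, f = 0.01205, h_f = 35.8 m ≈ 37.8 m ✓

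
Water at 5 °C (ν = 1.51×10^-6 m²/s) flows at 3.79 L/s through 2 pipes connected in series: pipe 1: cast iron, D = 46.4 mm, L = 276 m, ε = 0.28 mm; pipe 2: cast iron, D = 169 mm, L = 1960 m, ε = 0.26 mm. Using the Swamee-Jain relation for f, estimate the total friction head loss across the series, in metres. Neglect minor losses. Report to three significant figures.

H ≈ 51.8 m

Pipe 1: V = 2.241 m/s, Re = 6.89×10^4, ε/D = 0.00603, f = 0.03367, h_1 = f(L/D)V²/2g = 51.29 m
Pipe 2: V = 0.1690 m/s, Re = 1.89×10^4, ε/D = 0.00154, f = 0.02951, h_2 = f(L/D)V²/2g = 0.4979 m
Series → Q common, losses add: H = Σh = 51.79 m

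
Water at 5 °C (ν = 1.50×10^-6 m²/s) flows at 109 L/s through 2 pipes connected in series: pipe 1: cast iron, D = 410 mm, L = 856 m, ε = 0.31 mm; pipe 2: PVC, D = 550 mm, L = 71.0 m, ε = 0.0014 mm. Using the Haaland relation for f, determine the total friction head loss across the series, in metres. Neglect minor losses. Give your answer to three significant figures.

H ≈ 1.45 m

Pipe 1: V = 0.8256 m/s, Re = 2.26×10^5, ε/D = 7.56×10^-4, f = 0.01973, h_1 = f(L/D)V²/2g = 1.431 m
Pipe 2: V = 0.4588 m/s, Re = 1.68×10^5, ε/D = 2.55×10^-6, f = 0.01605, h_2 = f(L/D)V²/2g = 0.02222 m
Series → Q common, losses add: H = Σh = 1.453 m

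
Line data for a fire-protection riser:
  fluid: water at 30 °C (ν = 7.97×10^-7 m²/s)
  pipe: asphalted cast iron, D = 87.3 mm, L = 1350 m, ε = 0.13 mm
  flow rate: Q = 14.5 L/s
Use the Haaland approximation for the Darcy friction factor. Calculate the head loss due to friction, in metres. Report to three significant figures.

V = 4Q/(πD²) = 4·0.0145/(π·0.0873²) = 2.422 m/s
Re = VD/ν = 2.422·0.0873/7.97×10^-7 = 2.65×10^5 → turbulent
ε/D = 0.13/87.3 = 0.00149
Haaland: f = 0.02246
h_f = f(L/D)V²/(2g) = 0.02246·(1350/0.0873)·2.422²/(2·9.81) = 103.9 m

h_f ≈ 104 m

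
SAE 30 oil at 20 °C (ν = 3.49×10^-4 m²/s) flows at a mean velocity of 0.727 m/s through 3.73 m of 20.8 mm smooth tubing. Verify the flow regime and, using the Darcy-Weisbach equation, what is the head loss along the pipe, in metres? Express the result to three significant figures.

h_f ≈ 7.14 m

Re = VD/ν = 0.727·0.02080/3.49×10^-4 = 43.3 → laminar (Re < 2300)
f = 64/Re = 1.477
h_f = f(L/D)V²/(2g) = 1.477·(3.73/0.02080)·0.727²/(2·9.81) = 7.135 m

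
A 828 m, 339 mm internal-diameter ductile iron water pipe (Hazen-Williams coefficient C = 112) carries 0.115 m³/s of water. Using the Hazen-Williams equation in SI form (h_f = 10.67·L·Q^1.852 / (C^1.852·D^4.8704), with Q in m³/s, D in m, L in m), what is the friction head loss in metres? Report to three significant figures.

h_f = 10.67·828·0.115^1.852 / (112^1.852·0.339^4.8704) = 5.007 m

h_f ≈ 5.01 m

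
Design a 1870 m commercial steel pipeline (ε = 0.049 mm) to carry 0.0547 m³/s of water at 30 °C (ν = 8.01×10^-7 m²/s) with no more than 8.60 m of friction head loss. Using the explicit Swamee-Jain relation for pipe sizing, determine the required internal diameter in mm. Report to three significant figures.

D ≈ 247 mm

Swamee-Jain (Type III): D = 0.66·[ε^1.25·(LQ²/(gh_f))^4.75 + ν·Q^9.4·(L/(gh_f))^5.2]^0.04
LQ²/(gh_f) = 0.06632; L/(gh_f) = 22.17
Term 1 = ε^1.25·(…)^4.75 = 1.04×10^-11; Term 2 = ν·Q^9.4·(…)^5.2 = 1.09×10^-11
D = 0.66·(1.04×10^-11 + 1.09×10^-11)^0.04 = 0.2470 m = 247 mm
Check: V = 1.14 m/s, Re = 3.52×10^5, f = 0.01602, h_f = 8.06 m ≈ 8.60 m ✓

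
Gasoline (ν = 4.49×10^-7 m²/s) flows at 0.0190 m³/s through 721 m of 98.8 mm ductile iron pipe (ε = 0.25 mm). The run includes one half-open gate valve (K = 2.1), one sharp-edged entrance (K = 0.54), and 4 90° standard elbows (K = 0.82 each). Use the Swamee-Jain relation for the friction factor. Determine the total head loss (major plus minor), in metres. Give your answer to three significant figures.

V = 4Q/(πD²) = 2.478 m/s; V²/2g = 0.3130 m
Re = 5.45×10^5, ε/D = 0.00253 → f = 0.02535 (Swamee-Jain)
Major: h_f = f(L/D)·V²/2g = 0.02535·7298·0.3130 = 57.90 m
Minor: ΣK = 5.92; h_m = ΣK·V²/2g = 1.853 m
Total H_L = 57.90 + 1.853 = 59.75 m

H_L ≈ 59.8 m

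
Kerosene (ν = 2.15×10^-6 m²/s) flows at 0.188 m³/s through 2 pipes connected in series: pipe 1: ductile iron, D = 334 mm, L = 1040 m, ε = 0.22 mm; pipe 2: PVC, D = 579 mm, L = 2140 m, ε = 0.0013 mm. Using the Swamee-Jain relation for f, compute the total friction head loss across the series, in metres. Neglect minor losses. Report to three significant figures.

H ≈ 15.4 m

Pipe 1: V = 2.146 m/s, Re = 3.33×10^5, ε/D = 6.59×10^-4, f = 0.01907, h_1 = f(L/D)V²/2g = 13.93 m
Pipe 2: V = 0.7140 m/s, Re = 1.92×10^5, ε/D = 2.25×10^-6, f = 0.01567, h_2 = f(L/D)V²/2g = 1.505 m
Series → Q common, losses add: H = Σh = 15.44 m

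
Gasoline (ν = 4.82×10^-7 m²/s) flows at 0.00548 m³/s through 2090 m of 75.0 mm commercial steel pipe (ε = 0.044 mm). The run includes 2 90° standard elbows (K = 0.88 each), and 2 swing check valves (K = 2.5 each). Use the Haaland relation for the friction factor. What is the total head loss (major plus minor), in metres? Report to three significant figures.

V = 4Q/(πD²) = 1.240 m/s; V²/2g = 0.07842 m
Re = 1.93×10^5, ε/D = 5.87×10^-4 → f = 0.01913 (Haaland)
Major: h_f = f(L/D)·V²/2g = 0.01913·27867·0.07842 = 41.81 m
Minor: ΣK = 6.76; h_m = ΣK·V²/2g = 0.5301 m
Total H_L = 41.81 + 0.5301 = 42.34 m

H_L ≈ 42.3 m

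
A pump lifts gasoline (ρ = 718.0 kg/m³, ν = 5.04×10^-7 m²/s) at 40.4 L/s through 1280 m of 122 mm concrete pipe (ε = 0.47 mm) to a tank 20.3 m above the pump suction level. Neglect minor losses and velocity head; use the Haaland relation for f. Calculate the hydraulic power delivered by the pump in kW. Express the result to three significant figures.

V = 4Q/(πD²) = 3.456 m/s; Re = 8.37×10^5; ε/D = 0.00385; f = 0.02829
h_f = f(L/D)V²/2g = 180.7 m
Total head H = z + h_f = 20.3 + 180.7 = 201.0 m
P_hyd = ρgQH = 718.0·9.81·0.0404·201.0 = 57.19 kW

P_hyd ≈ 57.2 kW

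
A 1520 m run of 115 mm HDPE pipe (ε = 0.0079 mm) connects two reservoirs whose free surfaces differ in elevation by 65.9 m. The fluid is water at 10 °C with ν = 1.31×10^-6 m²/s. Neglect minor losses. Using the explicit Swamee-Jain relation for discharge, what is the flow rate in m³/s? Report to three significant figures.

Swamee-Jain (Type II): Q = -0.965·√(gD⁵h_f/L)·ln[ε/(3.7D) + √(3.17ν²L/(gD³h_f))]
√(gD⁵h_f/L) = √(9.81·0.115⁵·65.9/1520) = 0.002925
ε/(3.7D) = 1.86×10^-5; √(3.17ν²L/(gD³h_f)) = 9.17×10^-5
Q = -0.965·0.002925·ln(1.103×10^-4) = 0.02572 m³/s
Check: V = 2.48 m/s, Re = 2.17×10^5, f = 0.01592, h_f = 65.7 m ≈ 65.9 m ✓

Q ≈ 0.0257 m³/s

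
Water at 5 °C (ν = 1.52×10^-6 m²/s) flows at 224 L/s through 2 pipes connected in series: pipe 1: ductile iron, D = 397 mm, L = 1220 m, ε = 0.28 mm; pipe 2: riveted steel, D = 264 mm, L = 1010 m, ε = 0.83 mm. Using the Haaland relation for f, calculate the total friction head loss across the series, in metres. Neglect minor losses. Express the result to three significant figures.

Pipe 1: V = 1.810 m/s, Re = 4.73×10^5, ε/D = 7.05×10^-4, f = 0.01881, h_1 = f(L/D)V²/2g = 9.646 m
Pipe 2: V = 4.092 m/s, Re = 7.11×10^5, ε/D = 0.00314, f = 0.02673, h_2 = f(L/D)V²/2g = 87.29 m
Series → Q common, losses add: H = Σh = 96.94 m

H ≈ 96.9 m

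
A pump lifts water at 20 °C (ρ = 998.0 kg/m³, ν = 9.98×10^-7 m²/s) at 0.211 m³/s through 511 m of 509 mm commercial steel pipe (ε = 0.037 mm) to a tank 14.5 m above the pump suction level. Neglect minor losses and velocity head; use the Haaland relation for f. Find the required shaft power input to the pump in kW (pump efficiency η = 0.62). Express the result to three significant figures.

V = 4Q/(πD²) = 1.037 m/s; Re = 5.29×10^5; ε/D = 7.27×10^-5; f = 0.01385
h_f = f(L/D)V²/2g = 0.7619 m
Total head H = z + h_f = 14.5 + 0.7619 = 15.26 m
P_hyd = ρgQH = 998.0·9.81·0.211·15.26 = 31.53 kW
P_shaft = P_hyd/η = 31.53/0.62 = 50.85 kW

P_shaft ≈ 50.9 kW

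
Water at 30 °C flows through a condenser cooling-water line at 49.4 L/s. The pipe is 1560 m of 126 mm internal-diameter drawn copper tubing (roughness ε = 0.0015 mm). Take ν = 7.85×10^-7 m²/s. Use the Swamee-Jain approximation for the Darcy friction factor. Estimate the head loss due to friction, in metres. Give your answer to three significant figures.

h_f ≈ 126 m

V = 4Q/(πD²) = 4·0.0494/(π·0.126²) = 3.962 m/s
Re = VD/ν = 3.962·0.126/7.85×10^-7 = 6.36×10^5 → turbulent
ε/D = 0.0015/126 = 1.19×10^-5
Swamee-Jain: f = 0.01277
h_f = f(L/D)V²/(2g) = 0.01277·(1560/0.126)·3.962²/(2·9.81) = 126.4 m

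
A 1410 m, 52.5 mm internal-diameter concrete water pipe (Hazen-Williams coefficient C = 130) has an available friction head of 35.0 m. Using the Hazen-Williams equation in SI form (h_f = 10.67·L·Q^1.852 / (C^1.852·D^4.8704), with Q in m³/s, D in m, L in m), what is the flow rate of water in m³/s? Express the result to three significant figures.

Q ≈ 0.00212 m³/s

Rearranging: Q = [h_f·C^1.852·D^4.8704 / (10.67·L)]^(1/1.852)
Q = [35.0·130^1.852·0.0525^4.8704 / (10.67·1410)]^0.540 = 0.002120 m³/s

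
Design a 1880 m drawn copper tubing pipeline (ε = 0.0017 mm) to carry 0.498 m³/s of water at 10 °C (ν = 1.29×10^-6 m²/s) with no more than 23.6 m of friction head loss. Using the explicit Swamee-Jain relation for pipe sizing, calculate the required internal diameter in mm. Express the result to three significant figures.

D ≈ 457 mm

Swamee-Jain (Type III): D = 0.66·[ε^1.25·(LQ²/(gh_f))^4.75 + ν·Q^9.4·(L/(gh_f))^5.2]^0.04
LQ²/(gh_f) = 2.014; L/(gh_f) = 8.120
Term 1 = ε^1.25·(…)^4.75 = 1.71×10^-6; Term 2 = ν·Q^9.4·(…)^5.2 = 9.87×10^-5
D = 0.66·(1.71×10^-6 + 9.87×10^-5)^0.04 = 0.4567 m = 457 mm
Check: V = 3.04 m/s, Re = 1.08×10^6, f = 0.01156, h_f = 22.4 m ≈ 23.6 m ✓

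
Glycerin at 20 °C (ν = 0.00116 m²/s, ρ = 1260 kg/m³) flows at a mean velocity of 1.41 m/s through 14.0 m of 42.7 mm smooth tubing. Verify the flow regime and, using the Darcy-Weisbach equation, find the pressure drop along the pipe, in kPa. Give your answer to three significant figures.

Δp ≈ 506 kPa

Re = VD/ν = 1.41·0.04270/0.00116 = 51.9 → laminar (Re < 2300)
f = 64/Re = 1.233
h_f = f(L/D)V²/(2g) = 1.233·(14.0/0.04270)·1.41²/(2·9.81) = 40.97 m
Δp = ρg·h_f = 1260·9.81·40.97 = 506.4 kPa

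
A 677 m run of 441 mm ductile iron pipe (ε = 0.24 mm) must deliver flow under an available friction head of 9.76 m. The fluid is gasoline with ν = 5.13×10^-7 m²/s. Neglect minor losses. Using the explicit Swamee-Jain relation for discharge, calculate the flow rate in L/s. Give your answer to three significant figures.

Swamee-Jain (Type II): Q = -0.965·√(gD⁵h_f/L)·ln[ε/(3.7D) + √(3.17ν²L/(gD³h_f))]
√(gD⁵h_f/L) = √(9.81·0.441⁵·9.76/677) = 0.04857
ε/(3.7D) = 1.47×10^-4; √(3.17ν²L/(gD³h_f)) = 8.29×10^-6
Q = -0.965·0.04857·ln(1.554×10^-4) = 0.4110 m³/s
Check: V = 2.69 m/s, Re = 2.31×10^6, f = 0.01730, h_f = 9.80 m ≈ 9.76 m ✓

Q ≈ 411 L/s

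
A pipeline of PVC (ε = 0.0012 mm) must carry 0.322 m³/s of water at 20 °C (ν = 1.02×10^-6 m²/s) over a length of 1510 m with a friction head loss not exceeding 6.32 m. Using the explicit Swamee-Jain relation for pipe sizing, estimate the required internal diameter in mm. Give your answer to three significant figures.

D ≈ 482 mm

Swamee-Jain (Type III): D = 0.66·[ε^1.25·(LQ²/(gh_f))^4.75 + ν·Q^9.4·(L/(gh_f))^5.2]^0.04
LQ²/(gh_f) = 2.525; L/(gh_f) = 24.36
Term 1 = ε^1.25·(…)^4.75 = 3.24×10^-6; Term 2 = ν·Q^9.4·(…)^5.2 = 3.91×10^-4
D = 0.66·(3.24×10^-6 + 3.91×10^-4)^0.04 = 0.4824 m = 482 mm
Check: V = 1.76 m/s, Re = 8.33×10^5, f = 0.01203, h_f = 5.96 m ≈ 6.32 m ✓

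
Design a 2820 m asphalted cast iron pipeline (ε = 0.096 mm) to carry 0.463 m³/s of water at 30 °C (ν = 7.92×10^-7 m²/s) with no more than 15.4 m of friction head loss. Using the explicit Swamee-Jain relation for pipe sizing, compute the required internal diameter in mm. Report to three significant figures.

D ≈ 547 mm

Swamee-Jain (Type III): D = 0.66·[ε^1.25·(LQ²/(gh_f))^4.75 + ν·Q^9.4·(L/(gh_f))^5.2]^0.04
LQ²/(gh_f) = 4.001; L/(gh_f) = 18.67
Term 1 = ε^1.25·(…)^4.75 = 0.00689; Term 2 = ν·Q^9.4·(…)^5.2 = 0.00232
D = 0.66·(0.00689 + 0.00232)^0.04 = 0.5472 m = 547 mm
Check: V = 1.97 m/s, Re = 1.36×10^6, f = 0.01425, h_f = 14.5 m ≈ 15.4 m ✓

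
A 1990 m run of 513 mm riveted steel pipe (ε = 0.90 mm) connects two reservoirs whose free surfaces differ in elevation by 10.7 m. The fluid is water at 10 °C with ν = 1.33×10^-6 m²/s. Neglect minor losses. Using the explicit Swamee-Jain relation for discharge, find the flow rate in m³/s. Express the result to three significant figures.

Swamee-Jain (Type II): Q = -0.965·√(gD⁵h_f/L)·ln[ε/(3.7D) + √(3.17ν²L/(gD³h_f))]
√(gD⁵h_f/L) = √(9.81·0.513⁵·10.7/1990) = 0.04329
ε/(3.7D) = 4.74×10^-4; √(3.17ν²L/(gD³h_f)) = 2.81×10^-5
Q = -0.965·0.04329·ln(5.022×10^-4) = 0.3173 m³/s
Check: V = 1.54 m/s, Re = 5.92×10^5, f = 0.02307, h_f = 10.8 m ≈ 10.7 m ✓

Q ≈ 0.317 m³/s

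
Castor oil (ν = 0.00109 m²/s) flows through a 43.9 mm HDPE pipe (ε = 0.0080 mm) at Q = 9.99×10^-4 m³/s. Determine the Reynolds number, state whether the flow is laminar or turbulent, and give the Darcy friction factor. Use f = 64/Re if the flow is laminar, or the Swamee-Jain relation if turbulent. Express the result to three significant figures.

V = 4Q/(πD²) = 0.6600 m/s
Re = VD/ν = 0.6600·0.0439/0.00109 = 26.6
Re < 2300 → laminar → f = 64/Re = 2.408

Re ≈ 26.6; laminar; f = 64/Re ≈ 2.41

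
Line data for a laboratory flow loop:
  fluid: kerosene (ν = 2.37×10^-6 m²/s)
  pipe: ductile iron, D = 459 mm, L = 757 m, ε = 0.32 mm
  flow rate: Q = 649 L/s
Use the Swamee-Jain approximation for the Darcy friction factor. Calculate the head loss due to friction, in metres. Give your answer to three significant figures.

V = 4Q/(πD²) = 4·0.649/(π·0.459²) = 3.922 m/s
Re = VD/ν = 3.922·0.459/2.37×10^-6 = 7.60×10^5 → turbulent
ε/D = 0.32/459 = 6.97×10^-4
Swamee-Jain: f = 0.01864
h_f = f(L/D)V²/(2g) = 0.01864·(757/0.459)·3.922²/(2·9.81) = 24.11 m

h_f ≈ 24.1 m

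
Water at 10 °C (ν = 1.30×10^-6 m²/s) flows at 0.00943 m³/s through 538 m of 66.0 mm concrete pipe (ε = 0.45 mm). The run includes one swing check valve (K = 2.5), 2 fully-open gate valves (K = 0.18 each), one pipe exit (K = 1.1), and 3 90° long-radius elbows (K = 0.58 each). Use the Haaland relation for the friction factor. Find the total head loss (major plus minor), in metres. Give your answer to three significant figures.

V = 4Q/(πD²) = 2.756 m/s; V²/2g = 0.3872 m
Re = 1.40×10^5, ε/D = 0.00682 → f = 0.03400 (Haaland)
Major: h_f = f(L/D)·V²/2g = 0.03400·8152·0.3872 = 107.3 m
Minor: ΣK = 5.70; h_m = ΣK·V²/2g = 2.207 m
Total H_L = 107.3 + 2.207 = 109.5 m

H_L ≈ 110 m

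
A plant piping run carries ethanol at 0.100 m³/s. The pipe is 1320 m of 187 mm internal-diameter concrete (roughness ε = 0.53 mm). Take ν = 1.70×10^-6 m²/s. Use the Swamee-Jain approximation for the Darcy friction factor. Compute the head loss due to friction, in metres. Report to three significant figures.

V = 4Q/(πD²) = 4·0.100/(π·0.187²) = 3.641 m/s
Re = VD/ν = 3.641·0.187/1.70×10^-6 = 4.01×10^5 → turbulent
ε/D = 0.53/187 = 0.00283
Swamee-Jain: f = 0.02623
h_f = f(L/D)V²/(2g) = 0.02623·(1320/0.187)·3.641²/(2·9.81) = 125.1 m

h_f ≈ 125 m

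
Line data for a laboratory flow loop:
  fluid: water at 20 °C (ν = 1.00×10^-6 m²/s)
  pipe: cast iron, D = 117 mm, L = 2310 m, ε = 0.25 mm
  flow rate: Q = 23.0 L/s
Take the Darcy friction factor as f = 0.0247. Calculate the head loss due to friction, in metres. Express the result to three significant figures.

h_f ≈ 114 m

V = 4Q/(πD²) = 4·0.0230/(π·0.117²) = 2.139 m/s
h_f = f(L/D)V²/(2g) = 0.02470·(2310/0.117)·2.139²/(2·9.81) = 113.8 m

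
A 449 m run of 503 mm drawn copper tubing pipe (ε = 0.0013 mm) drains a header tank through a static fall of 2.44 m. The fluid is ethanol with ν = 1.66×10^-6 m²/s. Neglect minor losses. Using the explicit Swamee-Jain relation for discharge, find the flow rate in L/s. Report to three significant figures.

Q ≈ 408 L/s

Swamee-Jain (Type II): Q = -0.965·√(gD⁵h_f/L)·ln[ε/(3.7D) + √(3.17ν²L/(gD³h_f))]
√(gD⁵h_f/L) = √(9.81·0.503⁵·2.44/449) = 0.04143
ε/(3.7D) = 6.99×10^-7; √(3.17ν²L/(gD³h_f)) = 3.59×10^-5
Q = -0.965·0.04143·ln(3.658×10^-5) = 0.4084 m³/s
Check: V = 2.06 m/s, Re = 6.23×10^5, f = 0.01264, h_f = 2.43 m ≈ 2.44 m ✓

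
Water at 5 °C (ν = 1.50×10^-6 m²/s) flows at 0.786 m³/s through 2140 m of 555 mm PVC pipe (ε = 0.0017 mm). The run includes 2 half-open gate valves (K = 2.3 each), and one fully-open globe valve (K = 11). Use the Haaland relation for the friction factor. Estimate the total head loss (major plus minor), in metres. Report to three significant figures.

V = 4Q/(πD²) = 3.249 m/s; V²/2g = 0.5380 m
Re = 1.20×10^6, ε/D = 3.06×10^-6 → f = 0.01129 (Haaland)
Major: h_f = f(L/D)·V²/2g = 0.01129·3856·0.5380 = 23.43 m
Minor: ΣK = 15.6; h_m = ΣK·V²/2g = 8.393 m
Total H_L = 23.43 + 8.393 = 31.82 m

H_L ≈ 31.8 m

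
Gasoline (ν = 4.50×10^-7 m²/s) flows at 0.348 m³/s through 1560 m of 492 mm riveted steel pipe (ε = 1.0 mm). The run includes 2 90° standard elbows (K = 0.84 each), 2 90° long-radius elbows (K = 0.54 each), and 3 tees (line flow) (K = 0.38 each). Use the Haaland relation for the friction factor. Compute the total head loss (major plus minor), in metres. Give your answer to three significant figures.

H_L ≈ 13.5 m

V = 4Q/(πD²) = 1.830 m/s; V²/2g = 0.1708 m
Re = 2.00×10^6, ε/D = 0.00203 → f = 0.02365 (Haaland)
Major: h_f = f(L/D)·V²/2g = 0.02365·3171·0.1708 = 12.81 m
Minor: ΣK = 3.90; h_m = ΣK·V²/2g = 0.6660 m
Total H_L = 12.81 + 0.6660 = 13.47 m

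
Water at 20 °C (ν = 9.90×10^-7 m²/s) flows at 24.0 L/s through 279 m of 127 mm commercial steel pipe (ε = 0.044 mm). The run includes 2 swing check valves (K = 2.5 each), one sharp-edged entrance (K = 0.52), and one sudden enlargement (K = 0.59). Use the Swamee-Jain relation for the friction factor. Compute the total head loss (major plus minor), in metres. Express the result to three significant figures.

H_L ≈ 8.24 m

V = 4Q/(πD²) = 1.895 m/s; V²/2g = 0.1829 m
Re = 2.43×10^5, ε/D = 3.46×10^-4 → f = 0.01772 (Swamee-Jain)
Major: h_f = f(L/D)·V²/2g = 0.01772·2197·0.1829 = 7.121 m
Minor: ΣK = 6.11; h_m = ΣK·V²/2g = 1.118 m
Total H_L = 7.121 + 1.118 = 8.239 m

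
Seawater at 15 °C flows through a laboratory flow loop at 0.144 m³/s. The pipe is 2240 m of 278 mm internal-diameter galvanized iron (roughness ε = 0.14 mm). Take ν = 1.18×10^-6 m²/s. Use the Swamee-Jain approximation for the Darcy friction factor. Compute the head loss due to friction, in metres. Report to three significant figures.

h_f ≈ 40.9 m

V = 4Q/(πD²) = 4·0.144/(π·0.278²) = 2.372 m/s
Re = VD/ν = 2.372·0.278/1.18×10^-6 = 5.59×10^5 → turbulent
ε/D = 0.14/278 = 5.04×10^-4
Swamee-Jain: f = 0.01770
h_f = f(L/D)V²/(2g) = 0.01770·(2240/0.278)·2.372²/(2·9.81) = 40.92 m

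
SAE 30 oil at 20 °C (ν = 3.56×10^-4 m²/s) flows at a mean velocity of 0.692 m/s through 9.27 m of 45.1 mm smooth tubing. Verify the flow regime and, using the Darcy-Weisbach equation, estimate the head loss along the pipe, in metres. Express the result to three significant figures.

Re = VD/ν = 0.692·0.04510/3.56×10^-4 = 87.7 → laminar (Re < 2300)
f = 64/Re = 0.7300
h_f = f(L/D)V²/(2g) = 0.7300·(9.27/0.04510)·0.692²/(2·9.81) = 3.662 m

h_f ≈ 3.66 m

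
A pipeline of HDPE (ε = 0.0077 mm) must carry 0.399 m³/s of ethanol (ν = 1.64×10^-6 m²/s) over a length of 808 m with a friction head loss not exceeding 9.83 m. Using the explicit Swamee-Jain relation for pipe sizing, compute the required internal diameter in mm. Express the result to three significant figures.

Swamee-Jain (Type III): D = 0.66·[ε^1.25·(LQ²/(gh_f))^4.75 + ν·Q^9.4·(L/(gh_f))^5.2]^0.04
LQ²/(gh_f) = 1.334; L/(gh_f) = 8.379
Term 1 = ε^1.25·(…)^4.75 = 1.59×10^-6; Term 2 = ν·Q^9.4·(…)^5.2 = 1.84×10^-5
D = 0.66·(1.59×10^-6 + 1.84×10^-5)^0.04 = 0.4281 m = 428 mm
Check: V = 2.77 m/s, Re = 7.24×10^5, f = 0.01262, h_f = 9.33 m ≈ 9.83 m ✓

D ≈ 428 mm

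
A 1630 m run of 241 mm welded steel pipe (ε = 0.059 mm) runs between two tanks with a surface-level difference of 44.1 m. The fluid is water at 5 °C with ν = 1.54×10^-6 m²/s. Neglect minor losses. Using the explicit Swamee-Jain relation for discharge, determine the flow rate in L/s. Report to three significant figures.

Swamee-Jain (Type II): Q = -0.965·√(gD⁵h_f/L)·ln[ε/(3.7D) + √(3.17ν²L/(gD³h_f))]
√(gD⁵h_f/L) = √(9.81·0.241⁵·44.1/1630) = 0.01469
ε/(3.7D) = 6.62×10^-5; √(3.17ν²L/(gD³h_f)) = 4.50×10^-5
Q = -0.965·0.01469·ln(1.112×10^-4) = 0.1291 m³/s
Check: V = 2.83 m/s, Re = 4.43×10^5, f = 0.01607, h_f = 44.3 m ≈ 44.1 m ✓

Q ≈ 129 L/s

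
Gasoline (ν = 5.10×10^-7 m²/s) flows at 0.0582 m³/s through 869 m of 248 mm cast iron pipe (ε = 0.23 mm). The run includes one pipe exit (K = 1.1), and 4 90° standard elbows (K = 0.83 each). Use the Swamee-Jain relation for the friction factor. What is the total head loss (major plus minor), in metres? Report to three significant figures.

V = 4Q/(πD²) = 1.205 m/s; V²/2g = 0.07399 m
Re = 5.86×10^5, ε/D = 9.27×10^-4 → f = 0.01994 (Swamee-Jain)
Major: h_f = f(L/D)·V²/2g = 0.01994·3504·0.07399 = 5.169 m
Minor: ΣK = 4.42; h_m = ΣK·V²/2g = 0.3270 m
Total H_L = 5.169 + 0.3270 = 5.496 m

H_L ≈ 5.50 m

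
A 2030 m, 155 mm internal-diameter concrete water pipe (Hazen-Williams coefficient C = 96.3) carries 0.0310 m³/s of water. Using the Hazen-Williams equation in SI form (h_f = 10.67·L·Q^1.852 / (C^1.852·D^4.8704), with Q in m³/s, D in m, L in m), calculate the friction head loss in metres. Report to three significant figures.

h_f ≈ 64.8 m

h_f = 10.67·2030·0.0310^1.852 / (96.3^1.852·0.155^4.8704) = 64.77 m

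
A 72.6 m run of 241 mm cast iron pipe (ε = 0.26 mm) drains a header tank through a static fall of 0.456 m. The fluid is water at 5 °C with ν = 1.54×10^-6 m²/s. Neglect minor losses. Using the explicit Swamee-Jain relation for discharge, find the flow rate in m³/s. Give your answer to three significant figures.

Swamee-Jain (Type II): Q = -0.965·√(gD⁵h_f/L)·ln[ε/(3.7D) + √(3.17ν²L/(gD³h_f))]
√(gD⁵h_f/L) = √(9.81·0.241⁵·0.456/72.6) = 0.007078
ε/(3.7D) = 2.92×10^-4; √(3.17ν²L/(gD³h_f)) = 9.34×10^-5
Q = -0.965·0.007078·ln(3.849×10^-4) = 0.05370 m³/s
Check: V = 1.18 m/s, Re = 1.84×10^5, f = 0.02160, h_f = 0.460 m ≈ 0.456 m ✓

Q ≈ 0.0537 m³/s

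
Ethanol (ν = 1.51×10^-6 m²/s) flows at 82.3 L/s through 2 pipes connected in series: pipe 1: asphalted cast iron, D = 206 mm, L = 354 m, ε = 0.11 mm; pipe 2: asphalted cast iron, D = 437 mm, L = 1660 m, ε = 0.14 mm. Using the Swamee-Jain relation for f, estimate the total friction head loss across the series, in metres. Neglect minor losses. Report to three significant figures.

Pipe 1: V = 2.469 m/s, Re = 3.37×10^5, ε/D = 5.34×10^-4, f = 0.01838, h_1 = f(L/D)V²/2g = 9.817 m
Pipe 2: V = 0.5487 m/s, Re = 1.59×10^5, ε/D = 3.20×10^-4, f = 0.01841, h_2 = f(L/D)V²/2g = 1.073 m
Series → Q common, losses add: H = Σh = 10.89 m

H ≈ 10.9 m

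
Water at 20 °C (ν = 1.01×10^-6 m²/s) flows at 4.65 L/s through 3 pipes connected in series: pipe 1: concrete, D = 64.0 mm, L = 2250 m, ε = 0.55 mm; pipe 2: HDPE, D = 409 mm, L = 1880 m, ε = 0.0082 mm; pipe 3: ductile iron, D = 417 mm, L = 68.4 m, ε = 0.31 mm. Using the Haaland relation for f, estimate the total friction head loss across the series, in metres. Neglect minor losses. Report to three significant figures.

H ≈ 138 m

Pipe 1: V = 1.445 m/s, Re = 9.16×10^4, ε/D = 0.00859, f = 0.03677, h_1 = f(L/D)V²/2g = 137.7 m
Pipe 2: V = 0.03539 m/s, Re = 1.43×10^4, ε/D = 2.00×10^-5, f = 0.02807, h_2 = f(L/D)V²/2g = 0.008237 m
Pipe 3: V = 0.03405 m/s, Re = 1.41×10^4, ε/D = 7.43×10^-4, f = 0.02932, h_3 = f(L/D)V²/2g = 2.842×10^-4 m
Series → Q common, losses add: H = Σh = 137.7 m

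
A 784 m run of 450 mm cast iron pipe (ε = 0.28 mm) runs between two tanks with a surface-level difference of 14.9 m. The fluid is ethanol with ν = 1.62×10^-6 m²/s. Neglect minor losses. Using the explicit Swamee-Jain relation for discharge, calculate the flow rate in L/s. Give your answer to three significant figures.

Q ≈ 485 L/s

Swamee-Jain (Type II): Q = -0.965·√(gD⁵h_f/L)·ln[ε/(3.7D) + √(3.17ν²L/(gD³h_f))]
√(gD⁵h_f/L) = √(9.81·0.450⁵·14.9/784) = 0.05865
ε/(3.7D) = 1.68×10^-4; √(3.17ν²L/(gD³h_f)) = 2.21×10^-5
Q = -0.965·0.05865·ln(1.903×10^-4) = 0.4849 m³/s
Check: V = 3.05 m/s, Re = 8.47×10^5, f = 0.01816, h_f = 15.0 m ≈ 14.9 m ✓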